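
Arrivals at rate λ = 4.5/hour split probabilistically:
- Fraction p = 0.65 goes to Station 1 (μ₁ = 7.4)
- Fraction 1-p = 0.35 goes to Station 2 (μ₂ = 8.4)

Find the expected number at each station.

Effective rates: λ₁ = 4.5×0.65 = 2.925, λ₂ = 4.5×0.35 = 1.575
Station 1: ρ₁ = 2.925/7.4 = 0.39527, L₁ = ρ₁/(1-ρ₁) = 0.39527/(1-0.39527) = 0.6536
Station 2: ρ₂ = 1.575/8.4 = 0.1875, L₂ = ρ₂/(1-ρ₂) = 0.1875/(1-0.1875) = 0.2308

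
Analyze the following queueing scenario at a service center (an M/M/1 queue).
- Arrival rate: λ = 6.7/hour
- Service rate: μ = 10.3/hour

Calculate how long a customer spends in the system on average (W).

First, compute utilization: ρ = λ/μ = 6.7/10.3 = 0.6505
For M/M/1: W = 1/(μ-λ)
W = 1/(10.3-6.7) = 1/3.60
W = 0.2778 hours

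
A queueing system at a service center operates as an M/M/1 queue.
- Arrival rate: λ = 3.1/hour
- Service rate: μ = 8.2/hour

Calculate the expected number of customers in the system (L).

ρ = λ/μ = 3.1/8.2 = 0.3780
For M/M/1: L = λ/(μ-λ)
L = 3.1/(8.2-3.1) = 3.1/5.10
L = 0.6078 customers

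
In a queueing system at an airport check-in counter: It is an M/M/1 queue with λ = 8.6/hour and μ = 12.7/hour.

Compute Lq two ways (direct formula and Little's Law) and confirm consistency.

Method 1 (direct): Lq = λ²/(μ(μ-λ)) = 73.96/(12.7 × 4.10) = 1.4204

Method 2 (Little's Law):
W = 1/(μ-λ) = 1/4.10 = 0.2439
Wq = W - 1/μ = 0.2439 - 0.07874 = 0.16516
Lq = λWq = 8.6 × 0.16516 = 1.4204 ✔ (matches Method 1)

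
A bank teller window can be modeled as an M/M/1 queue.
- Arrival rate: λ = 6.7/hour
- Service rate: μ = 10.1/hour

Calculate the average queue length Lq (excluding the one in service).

ρ = λ/μ = 6.7/10.1 = 0.6634
For M/M/1: Lq = λ²/(μ(μ-λ))
Lq = 44.89/(10.1 × 3.40)
Lq = 1.3072 transactions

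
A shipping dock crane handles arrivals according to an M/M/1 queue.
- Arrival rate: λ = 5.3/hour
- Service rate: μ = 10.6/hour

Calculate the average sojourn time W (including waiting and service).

First, compute utilization: ρ = λ/μ = 5.3/10.6 = 0.5000
For M/M/1: W = 1/(μ-λ)
W = 1/(10.6-5.3) = 1/5.30
W = 0.1887 hours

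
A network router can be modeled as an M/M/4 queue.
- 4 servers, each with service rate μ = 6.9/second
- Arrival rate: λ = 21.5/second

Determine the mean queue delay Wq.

Traffic intensity: ρ = λ/(cμ) = 21.5/(4×6.9) = 0.7790
Since ρ = 0.7790 < 1, system is stable.
Offered load a = λ/μ = cρ = 21.5/6.9 = 3.1159
P₀ = [ Σₙ₌₀^3 aⁿ/n! + a^4/(4!(1-ρ)) ]⁻¹
Σ = a^0/0! + a^1/1! + a^2/2! + a^3/3! = 1.00000 + 3.11594 + 4.85455 + 5.04216 = 14.0127
a^4/(4!(1-ρ)) = 94.2665/(24 × 0.221014) = 17.7716
P₀ = 1/(14.0127 + 17.7716) = 0.03146
Lq = P₀·a^4·ρ / (4!(1-ρ)²) = 0.031462 × 94.2665 × 0.77899 / (24 × 0.048847) = 1.9707
Wq = Lq/λ = 1.9707/21.5 = 0.09166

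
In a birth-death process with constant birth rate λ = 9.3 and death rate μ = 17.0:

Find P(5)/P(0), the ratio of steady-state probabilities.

For constant rates: P(n)/P(0) = (λ/μ)^n
P(5)/P(0) = (9.3/17.0)^5 = 0.54706^5 = 0.04900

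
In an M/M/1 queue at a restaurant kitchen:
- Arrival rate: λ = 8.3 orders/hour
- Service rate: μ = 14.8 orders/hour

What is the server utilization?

Server utilization: ρ = λ/μ
ρ = 8.3/14.8 = 0.5608
The server is busy 56.08% of the time.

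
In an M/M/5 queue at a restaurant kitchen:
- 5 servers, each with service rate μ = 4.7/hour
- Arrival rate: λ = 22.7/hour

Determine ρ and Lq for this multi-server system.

Traffic intensity: ρ = λ/(cμ) = 22.7/(5×4.7) = 0.9660
Since ρ = 0.9660 < 1, system is stable.
Offered load a = λ/μ = cρ = 22.7/4.7 = 4.8298
P₀ = [ Σₙ₌₀^4 aⁿ/n! + a^5/(5!(1-ρ)) ]⁻¹
Σ = a^0/0! + a^1/1! + a^2/2! + a^3/3! + a^4/4! = 1.0000 + 4.8298 + 11.6634 + 18.7773 + 22.6726 = 58.9431
a^5/(5!(1-ρ)) = 2628.0886/(120 × 0.03404255) = 643.3342
P₀ = 1/(58.9431 + 643.3342) = 0.001424
Lq = P₀·a^5·ρ / (5!(1-ρ)²) = 0.001424 × 2628.0886 × 0.9660 / (120 × 0.001159) = 25.9934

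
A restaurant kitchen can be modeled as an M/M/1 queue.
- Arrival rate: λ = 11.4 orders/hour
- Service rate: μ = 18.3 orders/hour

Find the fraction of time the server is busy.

Server utilization: ρ = λ/μ
ρ = 11.4/18.3 = 0.6230
The server is busy 62.30% of the time.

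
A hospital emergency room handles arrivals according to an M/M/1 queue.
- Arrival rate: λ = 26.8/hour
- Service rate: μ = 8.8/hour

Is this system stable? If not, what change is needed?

Stability requires ρ = λ/(cμ) < 1
ρ = 26.8/(1 × 8.8) = 26.8/8.80 = 3.0455
Since 3.0455 ≥ 1, the system is UNSTABLE.
Queue grows without bound. Need μ > λ = 26.8.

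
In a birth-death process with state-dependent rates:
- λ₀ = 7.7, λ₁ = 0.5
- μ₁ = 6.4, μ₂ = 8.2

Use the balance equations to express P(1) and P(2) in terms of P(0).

Balance equations:
State 0: λ₀P₀ = μ₁P₁ → P₁ = (λ₀/μ₁)P₀ = (7.7/6.4)P₀ = 1.2031P₀
State 1: P₂ = (λ₀λ₁)/(μ₁μ₂)P₀ = (7.7×0.5)/(6.4×8.2)P₀ = 0.07336P₀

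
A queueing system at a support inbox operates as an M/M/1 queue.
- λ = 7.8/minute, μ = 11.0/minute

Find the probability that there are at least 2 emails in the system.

ρ = λ/μ = 7.8/11.0 = 0.7091
P(N ≥ n) = ρⁿ
P(N ≥ 2) = 0.7091^2
P(N ≥ 2) = 0.5028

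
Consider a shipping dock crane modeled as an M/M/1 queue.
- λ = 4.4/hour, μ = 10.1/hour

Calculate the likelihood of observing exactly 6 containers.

ρ = λ/μ = 4.4/10.1 = 0.43564
P(n) = (1-ρ)ρⁿ
P(6) = (1-0.43564) × 0.43564^6
P(6) = 0.5644 × 0.006835
P(6) = 0.003858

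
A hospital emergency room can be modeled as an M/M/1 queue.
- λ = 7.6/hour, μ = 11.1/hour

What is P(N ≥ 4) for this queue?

ρ = λ/μ = 7.6/11.1 = 0.6847
P(N ≥ n) = ρⁿ
P(N ≥ 4) = 0.6847^4
P(N ≥ 4) = 0.2198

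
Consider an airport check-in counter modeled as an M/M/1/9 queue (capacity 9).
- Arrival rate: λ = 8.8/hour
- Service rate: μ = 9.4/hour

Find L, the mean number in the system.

ρ = λ/μ = 8.8/9.4 = 0.93617
P₀ = (1-ρ)/(1-ρ^(K+1)) = (1-0.93617)/(1-0.93617^10) = 0.06383/0.4829 = 0.1322
P_K = P₀×ρ^K = 0.13217 × 0.93617^9 = 0.13217 × 0.55232 = 0.07300
L = ρ[1 - (K+1)ρ^K + Kρ^(K+1)] / [(1-ρ)(1-ρ^(K+1))]
L = 0.93617 × (1 - 10×0.5523222 + 9×0.5170674) / ((1 - 0.93617) × (1 - 0.5170674)) = 3.9598 passengers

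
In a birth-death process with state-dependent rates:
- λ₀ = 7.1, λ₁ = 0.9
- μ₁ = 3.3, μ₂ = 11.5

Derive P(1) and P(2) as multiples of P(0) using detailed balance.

Balance equations:
State 0: λ₀P₀ = μ₁P₁ → P₁ = (λ₀/μ₁)P₀ = (7.1/3.3)P₀ = 2.1515P₀
State 1: P₂ = (λ₀λ₁)/(μ₁μ₂)P₀ = (7.1×0.9)/(3.3×11.5)P₀ = 0.1684P₀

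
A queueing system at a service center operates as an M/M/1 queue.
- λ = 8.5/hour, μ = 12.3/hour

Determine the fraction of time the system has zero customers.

ρ = λ/μ = 8.5/12.3 = 0.6911
P(0) = 1 - ρ = 1 - 0.6911 = 0.3089
The server is idle 30.89% of the time.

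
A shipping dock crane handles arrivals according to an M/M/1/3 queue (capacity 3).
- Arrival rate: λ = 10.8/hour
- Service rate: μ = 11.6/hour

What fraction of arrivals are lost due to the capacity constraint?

ρ = λ/μ = 10.8/11.6 = 0.9310
P₀ = (1-ρ)/(1-ρ^(K+1)) = (1-0.9310)/(1-0.9310^4) = 0.06900/0.2487 = 0.2774
P_K = P₀×ρ^K = 0.2774 × 0.9310^3 = 0.2774 × 0.8070 = 0.2239
Blocking probability = 22.39%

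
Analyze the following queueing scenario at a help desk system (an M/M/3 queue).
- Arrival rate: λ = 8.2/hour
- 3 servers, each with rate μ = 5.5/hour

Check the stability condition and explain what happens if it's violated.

Stability requires ρ = λ/(cμ) < 1
ρ = 8.2/(3 × 5.5) = 8.2/16.50 = 0.4970
Since 0.4970 < 1, the system is STABLE.
The servers are busy 49.70% of the time.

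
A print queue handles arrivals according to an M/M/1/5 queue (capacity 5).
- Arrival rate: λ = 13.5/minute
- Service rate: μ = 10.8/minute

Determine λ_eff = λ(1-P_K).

ρ = λ/μ = 13.5/10.8 = 1.2500
P₀ = (1-ρ)/(1-ρ^(K+1)) = (1-1.2500)/(1-1.2500^6) = -0.2500/-2.8147 = 0.08882
P_K = P₀×ρ^K = 0.08882 × 1.2500^5 = 0.08882 × 3.0518 = 0.2711
λ_eff = λ(1-P_K) = 13.5 × (1 - 0.27106) = 13.5 × 0.72894 = 9.8407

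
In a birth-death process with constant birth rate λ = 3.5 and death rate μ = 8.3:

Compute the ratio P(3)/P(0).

For constant rates: P(n)/P(0) = (λ/μ)^n
P(3)/P(0) = (3.5/8.3)^3 = 0.421687^3 = 0.07498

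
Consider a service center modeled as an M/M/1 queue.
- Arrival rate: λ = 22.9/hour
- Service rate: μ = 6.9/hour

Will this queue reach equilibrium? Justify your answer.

Stability requires ρ = λ/(cμ) < 1
ρ = 22.9/(1 × 6.9) = 22.9/6.90 = 3.3188
Since 3.3188 ≥ 1, the system is UNSTABLE.
Queue grows without bound. Need μ > λ = 22.9.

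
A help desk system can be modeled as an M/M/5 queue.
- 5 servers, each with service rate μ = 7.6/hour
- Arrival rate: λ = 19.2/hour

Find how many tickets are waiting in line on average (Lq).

Traffic intensity: ρ = λ/(cμ) = 19.2/(5×7.6) = 0.5053
Since ρ = 0.5053 < 1, system is stable.
Offered load a = λ/μ = cρ = 19.2/7.6 = 2.5263
P₀ = [ Σₙ₌₀^4 aⁿ/n! + a^5/(5!(1-ρ)) ]⁻¹
Σ = a^0/0! + a^1/1! + a^2/2! + a^3/3! + a^4/4! = 1.0000 + 2.5263 + 3.1911 + 2.6873 + 1.6972 = 11.1019
a^5/(5!(1-ρ)) = 102.9054/(120 × 0.49474) = 1.7333
P₀ = 1/(11.1019 + 1.7333) = 0.07791
Lq = P₀·a^5·ρ / (5!(1-ρ)²) = 0.07791 × 102.9054 × 0.5053 / (120 × 0.2448) = 0.1379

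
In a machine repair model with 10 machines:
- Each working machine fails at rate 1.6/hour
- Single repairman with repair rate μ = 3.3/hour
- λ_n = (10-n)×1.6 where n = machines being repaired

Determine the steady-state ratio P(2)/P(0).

P(2)/P(0) = ∏_{i=0}^{2-1} λ_i/μ_{i+1}
= (10-0)×1.6/3.3 × (10-1)×1.6/3.3
= 21.1570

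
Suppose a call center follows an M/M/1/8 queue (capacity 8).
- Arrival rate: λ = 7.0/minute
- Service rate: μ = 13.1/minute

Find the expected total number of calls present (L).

ρ = λ/μ = 7.0/13.1 = 0.53435
P₀ = (1-ρ)/(1-ρ^(K+1)) = (1-0.53435)/(1-0.53435^9) = 0.46565/0.99645 = 0.4673
P_K = P₀×ρ^K = 0.4673 × 0.53435^8 = 0.4673 × 0.006647 = 0.003106
L = ρ[1 - (K+1)ρ^K + Kρ^(K+1)] / [(1-ρ)(1-ρ^(K+1))]
L = 0.53435 × (1 - 9×0.006647 + 8×0.003552) / ((1 - 0.53435) × (1 - 0.003552)) = 1.1155 calls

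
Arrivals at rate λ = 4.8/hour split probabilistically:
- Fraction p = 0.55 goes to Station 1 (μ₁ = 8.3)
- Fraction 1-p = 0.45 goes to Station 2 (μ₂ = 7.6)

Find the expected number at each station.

Effective rates: λ₁ = 4.8×0.55 = 2.64, λ₂ = 4.8×0.45 = 2.16
Station 1: ρ₁ = 2.64/8.3 = 0.31807, L₁ = ρ₁/(1-ρ₁) = 0.31807/(1-0.31807) = 0.4664
Station 2: ρ₂ = 2.16/7.6 = 0.28421, L₂ = ρ₂/(1-ρ₂) = 0.28421/(1-0.28421) = 0.3971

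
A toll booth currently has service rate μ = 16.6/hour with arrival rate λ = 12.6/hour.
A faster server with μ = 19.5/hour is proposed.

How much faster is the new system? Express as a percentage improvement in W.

System 1: ρ₁ = 12.6/16.6 = 0.7590, W₁ = 1/(16.6-12.6) = 0.25000
System 2: ρ₂ = 12.6/19.5 = 0.6462, W₂ = 1/(19.5-12.6) = 0.14493
Improvement: (W₁-W₂)/W₁ = (0.25000-0.14493)/0.25000 = 42.03%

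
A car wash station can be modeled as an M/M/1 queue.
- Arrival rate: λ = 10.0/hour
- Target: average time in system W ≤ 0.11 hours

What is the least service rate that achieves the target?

For M/M/1: W = 1/(μ-λ)
Need W ≤ 0.11, so 1/(μ-λ) ≤ 0.11
μ - λ ≥ 1/0.11 = 9.0909
μ ≥ 10.0 + 9.0909 = 19.0909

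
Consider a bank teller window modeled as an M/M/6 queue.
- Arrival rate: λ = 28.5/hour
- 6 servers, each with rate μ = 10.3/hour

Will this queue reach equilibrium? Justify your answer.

Stability requires ρ = λ/(cμ) < 1
ρ = 28.5/(6 × 10.3) = 28.5/61.80 = 0.4612
Since 0.4612 < 1, the system is STABLE.
The servers are busy 46.12% of the time.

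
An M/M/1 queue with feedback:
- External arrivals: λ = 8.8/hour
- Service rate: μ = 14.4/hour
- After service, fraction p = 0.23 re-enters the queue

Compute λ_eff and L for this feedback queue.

Effective arrival rate: λ_eff = λ/(1-p) = 8.8/(1-0.23) = 8.8/0.77 = 11.42857
ρ = λ_eff/μ = 11.42857/14.4 = 0.793651
L = ρ/(1-ρ) = 0.793651/(1-0.793651) = 3.8462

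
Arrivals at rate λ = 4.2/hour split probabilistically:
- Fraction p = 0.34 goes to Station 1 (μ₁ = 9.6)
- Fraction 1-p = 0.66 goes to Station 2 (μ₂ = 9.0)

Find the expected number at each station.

Effective rates: λ₁ = 4.2×0.34 = 1.428, λ₂ = 4.2×0.66 = 2.772
Station 1: ρ₁ = 1.428/9.6 = 0.14875, L₁ = ρ₁/(1-ρ₁) = 0.14875/(1-0.14875) = 0.1747
Station 2: ρ₂ = 2.772/9.0 = 0.3080, L₂ = ρ₂/(1-ρ₂) = 0.3080/(1-0.3080) = 0.4451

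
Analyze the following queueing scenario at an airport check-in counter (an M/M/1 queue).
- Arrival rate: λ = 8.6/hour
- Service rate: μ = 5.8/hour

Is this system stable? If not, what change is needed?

Stability requires ρ = λ/(cμ) < 1
ρ = 8.6/(1 × 5.8) = 8.6/5.80 = 1.4828
Since 1.4828 ≥ 1, the system is UNSTABLE.
Queue grows without bound. Need μ > λ = 8.6.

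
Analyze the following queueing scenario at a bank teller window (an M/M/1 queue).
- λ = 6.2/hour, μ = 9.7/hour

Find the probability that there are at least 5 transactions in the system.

ρ = λ/μ = 6.2/9.7 = 0.6392
P(N ≥ n) = ρⁿ
P(N ≥ 5) = 0.6392^5
P(N ≥ 5) = 0.1067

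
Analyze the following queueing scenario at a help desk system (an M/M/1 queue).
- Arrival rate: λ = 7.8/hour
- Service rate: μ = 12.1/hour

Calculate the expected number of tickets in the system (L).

ρ = λ/μ = 7.8/12.1 = 0.6446
For M/M/1: L = λ/(μ-λ)
L = 7.8/(12.1-7.8) = 7.8/4.30
L = 1.8140 tickets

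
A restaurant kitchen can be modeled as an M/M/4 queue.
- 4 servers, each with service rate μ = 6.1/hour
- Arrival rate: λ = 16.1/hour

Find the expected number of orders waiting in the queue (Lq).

Traffic intensity: ρ = λ/(cμ) = 16.1/(4×6.1) = 0.6598
Since ρ = 0.6598 < 1, system is stable.
Offered load a = λ/μ = cρ = 16.1/6.1 = 2.6393
P₀ = [ Σₙ₌₀^3 aⁿ/n! + a^4/(4!(1-ρ)) ]⁻¹
Σ = a^0/0! + a^1/1! + a^2/2! + a^3/3! = 1.000000 + 2.639344 + 3.483069 + 3.064339 = 10.1868
a^4/(4!(1-ρ)) = 48.5271/(24 × 0.340164) = 5.9441
P₀ = 1/(10.1868 + 5.9441) = 0.06199
Lq = P₀·a^4·ρ / (4!(1-ρ)²) = 0.06199 × 48.5271 × 0.6598 / (24 × 0.1157) = 0.7148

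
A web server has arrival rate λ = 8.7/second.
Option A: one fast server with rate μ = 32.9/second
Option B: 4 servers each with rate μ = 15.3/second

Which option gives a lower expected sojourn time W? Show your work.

Option A: single server μ = 32.9 (M/M/1)
  ρ_A = 8.7/32.9 = 0.2644
  W_A = 1/(μ-λ) = 1/(32.9-8.7) = 1/24.20 = 0.04132

Option B: 4 servers μ = 15.3 (M/M/4)
  ρ_B = λ/(cμ) = 8.7/(4×15.3) = 0.1422
  Offered load a = λ/μ = cρ = 8.7/15.3 = 0.5686
  P₀ = [ Σₙ₌₀^3 aⁿ/n! + a^4/(4!(1-ρ)) ]⁻¹
  Σ = a^0/0! + a^1/1! + a^2/2! + a^3/3! = 1.0000 + 0.5686 + 0.1617 + 0.03064 = 1.7609
  a^4/(4!(1-ρ)) = 0.10455/(24 × 0.85784) = 0.005078
  P₀ = 1/(1.76094 + 0.00507799) = 0.5662
  Lq = P₀·a^4·ρ / (4!(1-ρ)²) = 0.56625 × 0.10455 × 0.14216 / (24 × 0.73589) = 0.0004765
  Wq_B = Lq/λ = 0.0004765/8.7 = 0.00005477
  W_B = Wq_B + 1/μ = 0.00005477 + 0.06536 = 0.06541

Since W_A = 0.04132 < W_B = 0.06541, Option A (single fast server) has the shorter time in system.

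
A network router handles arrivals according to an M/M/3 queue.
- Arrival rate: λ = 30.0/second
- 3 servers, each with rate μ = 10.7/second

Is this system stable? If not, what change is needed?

Stability requires ρ = λ/(cμ) < 1
ρ = 30.0/(3 × 10.7) = 30.0/32.10 = 0.9346
Since 0.9346 < 1, the system is STABLE.
The servers are busy 93.46% of the time.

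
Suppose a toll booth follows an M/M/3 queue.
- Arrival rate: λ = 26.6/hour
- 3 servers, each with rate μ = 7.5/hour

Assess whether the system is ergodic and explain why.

Stability requires ρ = λ/(cμ) < 1
ρ = 26.6/(3 × 7.5) = 26.6/22.50 = 1.1822
Since 1.1822 ≥ 1, the system is UNSTABLE.
Need c > λ/μ = 26.6/7.5 = 3.55.
Minimum servers needed: c = 4.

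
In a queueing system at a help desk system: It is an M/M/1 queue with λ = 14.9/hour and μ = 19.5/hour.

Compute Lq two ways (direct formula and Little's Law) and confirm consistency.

Method 1 (direct): Lq = λ²/(μ(μ-λ)) = 222.01/(19.5 × 4.60) = 2.4750

Method 2 (Little's Law):
W = 1/(μ-λ) = 1/4.60 = 0.21739
Wq = W - 1/μ = 0.21739 - 0.051282 = 0.16611
Lq = λWq = 14.9 × 0.16611 = 2.4750 ✔ (matches Method 1)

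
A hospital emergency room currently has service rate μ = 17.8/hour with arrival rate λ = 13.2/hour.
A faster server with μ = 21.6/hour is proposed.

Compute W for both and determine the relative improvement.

System 1: ρ₁ = 13.2/17.8 = 0.7416, W₁ = 1/(17.8-13.2) = 0.21739
System 2: ρ₂ = 13.2/21.6 = 0.6111, W₂ = 1/(21.6-13.2) = 0.11905
Improvement: (W₁-W₂)/W₁ = (0.21739-0.11905)/0.21739 = 45.24%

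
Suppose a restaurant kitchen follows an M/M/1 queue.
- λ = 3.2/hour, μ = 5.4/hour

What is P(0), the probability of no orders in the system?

ρ = λ/μ = 3.2/5.4 = 0.5926
P(0) = 1 - ρ = 1 - 0.5926 = 0.4074
The server is idle 40.74% of the time.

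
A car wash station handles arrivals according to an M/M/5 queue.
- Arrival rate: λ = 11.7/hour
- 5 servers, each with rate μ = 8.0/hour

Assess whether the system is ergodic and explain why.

Stability requires ρ = λ/(cμ) < 1
ρ = 11.7/(5 × 8.0) = 11.7/40.00 = 0.2925
Since 0.2925 < 1, the system is STABLE.
The servers are busy 29.25% of the time.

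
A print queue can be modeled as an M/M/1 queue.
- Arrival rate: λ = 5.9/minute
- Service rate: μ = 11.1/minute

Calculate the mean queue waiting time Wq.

First, compute utilization: ρ = λ/μ = 5.9/11.1 = 0.5315
For M/M/1: Wq = λ/(μ(μ-λ))
Wq = 5.9/(11.1 × (11.1-5.9))
Wq = 5.9/(11.1 × 5.20)
Wq = 0.1022 minutes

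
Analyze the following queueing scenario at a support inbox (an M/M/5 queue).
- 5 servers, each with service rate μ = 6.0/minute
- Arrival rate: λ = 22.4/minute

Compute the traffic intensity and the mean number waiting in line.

Traffic intensity: ρ = λ/(cμ) = 22.4/(5×6.0) = 0.7467
Since ρ = 0.7467 < 1, system is stable.
Offered load a = λ/μ = cρ = 22.4/6.0 = 3.7333
P₀ = [ Σₙ₌₀^4 aⁿ/n! + a^5/(5!(1-ρ)) ]⁻¹
Σ = a^0/0! + a^1/1! + a^2/2! + a^3/3! + a^4/4! = 1.00000 + 3.73333 + 6.96889 + 8.67240 + 8.09424 = 28.4689
a^5/(5!(1-ρ)) = 725.2435/(120 × 0.253333) = 23.8567
P₀ = 1/(28.4689 + 23.8567) = 0.01911
Lq = P₀·a^5·ρ / (5!(1-ρ)²) = 0.019111 × 725.2435 × 0.74667 / (120 × 0.064178) = 1.3438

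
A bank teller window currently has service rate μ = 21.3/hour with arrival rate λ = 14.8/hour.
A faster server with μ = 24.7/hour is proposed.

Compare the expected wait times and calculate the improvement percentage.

System 1: ρ₁ = 14.8/21.3 = 0.6948, W₁ = 1/(21.3-14.8) = 0.153846
System 2: ρ₂ = 14.8/24.7 = 0.5992, W₂ = 1/(24.7-14.8) = 0.101010
Improvement: (W₁-W₂)/W₁ = (0.153846-0.101010)/0.153846 = 34.34%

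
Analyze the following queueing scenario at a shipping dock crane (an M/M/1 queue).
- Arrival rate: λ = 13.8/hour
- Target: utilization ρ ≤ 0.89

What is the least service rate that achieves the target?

ρ = λ/μ, so μ = λ/ρ
μ ≥ 13.8/0.89 = 15.5056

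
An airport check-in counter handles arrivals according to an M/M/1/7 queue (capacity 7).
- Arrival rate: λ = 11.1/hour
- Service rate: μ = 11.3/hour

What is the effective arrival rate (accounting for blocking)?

ρ = λ/μ = 11.1/11.3 = 0.9823
P₀ = (1-ρ)/(1-ρ^(K+1)) = (1-0.9823)/(1-0.9823^8) = 0.01770/0.1331 = 0.1330
P_K = P₀×ρ^K = 0.13295 × 0.9823^7 = 0.13295 × 0.88249 = 0.1173
λ_eff = λ(1-P_K) = 11.1 × (1 - 0.117328) = 11.1 × 0.882672 = 9.7977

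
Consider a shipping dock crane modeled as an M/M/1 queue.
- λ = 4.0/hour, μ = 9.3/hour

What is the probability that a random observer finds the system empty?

ρ = λ/μ = 4.0/9.3 = 0.4301
P(0) = 1 - ρ = 1 - 0.4301 = 0.5699
The server is idle 56.99% of the time.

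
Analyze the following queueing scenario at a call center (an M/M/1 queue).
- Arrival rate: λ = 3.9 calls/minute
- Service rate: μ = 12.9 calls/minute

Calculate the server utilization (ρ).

Server utilization: ρ = λ/μ
ρ = 3.9/12.9 = 0.3023
The server is busy 30.23% of the time.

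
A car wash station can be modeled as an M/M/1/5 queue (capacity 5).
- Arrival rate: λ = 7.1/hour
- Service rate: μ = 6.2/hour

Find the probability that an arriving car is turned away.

ρ = λ/μ = 7.1/6.2 = 1.14516
P₀ = (1-ρ)/(1-ρ^(K+1)) = (1-1.14516)/(1-1.14516^6) = -0.14516/-1.2553 = 0.1156
P_K = P₀×ρ^K = 0.1156 × 1.14516^5 = 0.1156 × 1.9694 = 0.2277
Blocking probability = 22.77%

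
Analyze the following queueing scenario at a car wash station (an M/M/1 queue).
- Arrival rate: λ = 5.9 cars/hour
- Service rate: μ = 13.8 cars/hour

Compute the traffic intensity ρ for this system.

Server utilization: ρ = λ/μ
ρ = 5.9/13.8 = 0.4275
The server is busy 42.75% of the time.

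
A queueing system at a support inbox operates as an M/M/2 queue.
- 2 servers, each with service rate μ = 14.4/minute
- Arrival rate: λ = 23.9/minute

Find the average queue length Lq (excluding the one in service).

Traffic intensity: ρ = λ/(cμ) = 23.9/(2×14.4) = 0.8299
Since ρ = 0.8299 < 1, system is stable.
Offered load a = λ/μ = cρ = 23.9/14.4 = 1.6597
P₀ = [ Σₙ₌₀^1 aⁿ/n! + a^2/(2!(1-ρ)) ]⁻¹
Σ = a^0/0! + a^1/1! = 1.0000 + 1.6597 = 2.6597
a^2/(2!(1-ρ)) = 2.7547/(2 × 0.17014) = 8.0954
P₀ = 1/(2.6597 + 8.0954) = 0.09298
Lq = P₀·a^2·ρ / (2!(1-ρ)²) = 0.0929791 × 2.75468 × 0.829861 / (2 × 0.0289472) = 3.6713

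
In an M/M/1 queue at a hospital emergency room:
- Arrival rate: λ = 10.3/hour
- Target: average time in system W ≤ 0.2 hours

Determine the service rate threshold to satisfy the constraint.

For M/M/1: W = 1/(μ-λ)
Need W ≤ 0.2, so 1/(μ-λ) ≤ 0.2
μ - λ ≥ 1/0.2 = 5.0000
μ ≥ 10.3 + 5.0000 = 15.3000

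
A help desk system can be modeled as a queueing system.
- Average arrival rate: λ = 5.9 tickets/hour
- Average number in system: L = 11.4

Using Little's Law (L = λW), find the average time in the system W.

Little's Law: L = λW, so W = L/λ
W = 11.4/5.9 = 1.9322 hours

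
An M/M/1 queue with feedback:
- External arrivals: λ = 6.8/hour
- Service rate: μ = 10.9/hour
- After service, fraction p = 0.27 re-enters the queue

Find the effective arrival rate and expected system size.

Effective arrival rate: λ_eff = λ/(1-p) = 6.8/(1-0.27) = 6.8/0.73 = 9.315068
ρ = λ_eff/μ = 9.315068/10.9 = 0.8545934
L = ρ/(1-ρ) = 0.8545934/(1-0.8545934) = 5.8773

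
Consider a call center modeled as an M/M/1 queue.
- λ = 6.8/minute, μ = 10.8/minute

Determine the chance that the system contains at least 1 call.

ρ = λ/μ = 6.8/10.8 = 0.6296
P(N ≥ n) = ρⁿ
P(N ≥ 1) = 0.6296^1
P(N ≥ 1) = 0.6296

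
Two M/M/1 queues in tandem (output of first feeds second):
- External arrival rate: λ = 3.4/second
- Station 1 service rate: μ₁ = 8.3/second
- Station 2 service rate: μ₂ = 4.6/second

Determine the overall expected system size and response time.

By Jackson's theorem, each station behaves as independent M/M/1.
Station 1: ρ₁ = 3.4/8.3 = 0.4096, L₁ = ρ₁/(1-ρ₁) = λ/(μ₁-λ) = 3.4/4.90 = 0.6939
Station 2: ρ₂ = 3.4/4.6 = 0.7391, L₂ = ρ₂/(1-ρ₂) = λ/(μ₂-λ) = 3.4/1.20 = 2.8333
Total: L = L₁ + L₂ = 0.6939 + 2.8333 = 3.5272
W = L/λ = 3.5272/3.4 = 1.0374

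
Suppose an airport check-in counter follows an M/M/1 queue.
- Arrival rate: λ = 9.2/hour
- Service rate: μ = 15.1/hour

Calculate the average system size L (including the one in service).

ρ = λ/μ = 9.2/15.1 = 0.6093
For M/M/1: L = λ/(μ-λ)
L = 9.2/(15.1-9.2) = 9.2/5.90
L = 1.5593 passengers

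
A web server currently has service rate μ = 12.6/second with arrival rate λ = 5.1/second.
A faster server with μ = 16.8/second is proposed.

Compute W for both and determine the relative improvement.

System 1: ρ₁ = 5.1/12.6 = 0.4048, W₁ = 1/(12.6-5.1) = 0.13333
System 2: ρ₂ = 5.1/16.8 = 0.3036, W₂ = 1/(16.8-5.1) = 0.085470
Improvement: (W₁-W₂)/W₁ = (0.13333-0.085470)/0.13333 = 35.90%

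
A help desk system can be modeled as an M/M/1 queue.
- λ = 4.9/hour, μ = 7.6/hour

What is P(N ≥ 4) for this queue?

ρ = λ/μ = 4.9/7.6 = 0.6447
P(N ≥ n) = ρⁿ
P(N ≥ 4) = 0.6447^4
P(N ≥ 4) = 0.1728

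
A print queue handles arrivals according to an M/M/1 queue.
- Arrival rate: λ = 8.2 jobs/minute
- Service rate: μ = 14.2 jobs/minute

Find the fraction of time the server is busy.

Server utilization: ρ = λ/μ
ρ = 8.2/14.2 = 0.5775
The server is busy 57.75% of the time.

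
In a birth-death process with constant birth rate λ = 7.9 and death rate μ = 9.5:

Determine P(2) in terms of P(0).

For constant rates: P(n)/P(0) = (λ/μ)^n
P(2)/P(0) = (7.9/9.5)^2 = 0.83158^2 = 0.6915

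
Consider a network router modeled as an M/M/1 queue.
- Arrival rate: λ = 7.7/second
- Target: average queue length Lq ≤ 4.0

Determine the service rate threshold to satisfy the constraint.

For M/M/1: Lq = λ²/(μ(μ-λ))
Need Lq ≤ 4.0, i.e. μ(μ-λ) ≥ λ²/4.0
μ² - 7.7μ - 59.29/4.0 ≥ 0  →  μ² - 7.7μ - 14.8225 ≥ 0
Quadratic formula (positive root): μ = [λ + √(λ² + 4×14.8225)]/2
Discriminant: 59.29 + 4×14.8225 = 118.5800, √118.5800 = 10.8894
μ ≥ (7.7 + 10.8894)/2 = 9.2947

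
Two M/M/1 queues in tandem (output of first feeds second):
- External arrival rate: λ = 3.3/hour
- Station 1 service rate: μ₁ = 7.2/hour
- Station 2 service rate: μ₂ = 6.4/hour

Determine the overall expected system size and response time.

By Jackson's theorem, each station behaves as independent M/M/1.
Station 1: ρ₁ = 3.3/7.2 = 0.4583, L₁ = ρ₁/(1-ρ₁) = λ/(μ₁-λ) = 3.3/3.90 = 0.8462
Station 2: ρ₂ = 3.3/6.4 = 0.5156, L₂ = ρ₂/(1-ρ₂) = λ/(μ₂-λ) = 3.3/3.10 = 1.0645
Total: L = L₁ + L₂ = 0.8462 + 1.0645 = 1.9107
W = L/λ = 1.9107/3.3 = 0.5790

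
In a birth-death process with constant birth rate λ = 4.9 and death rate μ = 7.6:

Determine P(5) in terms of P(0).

For constant rates: P(n)/P(0) = (λ/μ)^n
P(5)/P(0) = (4.9/7.6)^5 = 0.6447^5 = 0.1114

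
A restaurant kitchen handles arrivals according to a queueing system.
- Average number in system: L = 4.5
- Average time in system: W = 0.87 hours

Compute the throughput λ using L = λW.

Little's Law: L = λW, so λ = L/W
λ = 4.5/0.87 = 5.1724 orders/hour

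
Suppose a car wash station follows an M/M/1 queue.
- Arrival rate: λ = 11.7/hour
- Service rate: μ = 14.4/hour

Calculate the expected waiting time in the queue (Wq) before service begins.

First, compute utilization: ρ = λ/μ = 11.7/14.4 = 0.8125
For M/M/1: Wq = λ/(μ(μ-λ))
Wq = 11.7/(14.4 × (14.4-11.7))
Wq = 11.7/(14.4 × 2.70)
Wq = 0.3009 hours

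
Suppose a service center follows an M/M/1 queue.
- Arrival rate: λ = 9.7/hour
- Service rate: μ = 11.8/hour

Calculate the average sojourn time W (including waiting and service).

First, compute utilization: ρ = λ/μ = 9.7/11.8 = 0.8220
For M/M/1: W = 1/(μ-λ)
W = 1/(11.8-9.7) = 1/2.10
W = 0.4762 hours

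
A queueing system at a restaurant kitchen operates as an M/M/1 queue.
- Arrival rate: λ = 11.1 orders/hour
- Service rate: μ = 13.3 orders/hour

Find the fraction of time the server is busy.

Server utilization: ρ = λ/μ
ρ = 11.1/13.3 = 0.8346
The server is busy 83.46% of the time.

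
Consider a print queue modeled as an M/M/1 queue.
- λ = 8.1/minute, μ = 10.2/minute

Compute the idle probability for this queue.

ρ = λ/μ = 8.1/10.2 = 0.7941
P(0) = 1 - ρ = 1 - 0.7941 = 0.2059
The server is idle 20.59% of the time.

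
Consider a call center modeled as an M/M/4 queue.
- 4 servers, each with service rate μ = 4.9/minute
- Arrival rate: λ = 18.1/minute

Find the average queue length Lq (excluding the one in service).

Traffic intensity: ρ = λ/(cμ) = 18.1/(4×4.9) = 0.9235
Since ρ = 0.9235 < 1, system is stable.
Offered load a = λ/μ = cρ = 18.1/4.9 = 3.6939
P₀ = [ Σₙ₌₀^3 aⁿ/n! + a^4/(4!(1-ρ)) ]⁻¹
Σ = a^0/0! + a^1/1! + a^2/2! + a^3/3! = 1.0000 + 3.6939 + 6.8224 + 8.4003 = 19.9166
a^4/(4!(1-ρ)) = 186.1787/(24 × 0.0765306) = 101.3640
P₀ = 1/(19.9166 + 101.3640) = 0.008245
Lq = P₀·a^4·ρ / (4!(1-ρ)²) = 0.0082453 × 186.1787 × 0.92347 / (24 × 0.0058569) = 10.0851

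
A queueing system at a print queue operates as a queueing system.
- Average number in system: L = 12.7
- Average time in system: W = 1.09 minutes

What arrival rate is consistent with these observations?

Little's Law: L = λW, so λ = L/W
λ = 12.7/1.09 = 11.6514 jobs/minute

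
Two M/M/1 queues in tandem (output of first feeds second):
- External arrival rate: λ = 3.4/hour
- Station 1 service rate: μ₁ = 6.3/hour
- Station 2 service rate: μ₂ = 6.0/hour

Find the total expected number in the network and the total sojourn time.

By Jackson's theorem, each station behaves as independent M/M/1.
Station 1: ρ₁ = 3.4/6.3 = 0.5397, L₁ = ρ₁/(1-ρ₁) = λ/(μ₁-λ) = 3.4/2.90 = 1.1724
Station 2: ρ₂ = 3.4/6.0 = 0.5667, L₂ = ρ₂/(1-ρ₂) = λ/(μ₂-λ) = 3.4/2.60 = 1.3077
Total: L = L₁ + L₂ = 1.1724 + 1.3077 = 2.4801
W = L/λ = 2.4801/3.4 = 0.7294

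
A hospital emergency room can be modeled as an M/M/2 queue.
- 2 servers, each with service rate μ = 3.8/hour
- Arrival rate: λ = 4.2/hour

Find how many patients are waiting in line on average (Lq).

Traffic intensity: ρ = λ/(cμ) = 4.2/(2×3.8) = 0.5526
Since ρ = 0.5526 < 1, system is stable.
Offered load a = λ/μ = cρ = 4.2/3.8 = 1.1053
P₀ = [ Σₙ₌₀^1 aⁿ/n! + a^2/(2!(1-ρ)) ]⁻¹
Σ = a^0/0! + a^1/1! = 1.0000 + 1.1053 = 2.1053
a^2/(2!(1-ρ)) = 1.2216/(2 × 0.44737) = 1.3653
P₀ = 1/(2.1053 + 1.3653) = 0.2881
Lq = P₀·a^2·ρ / (2!(1-ρ)²) = 0.2881 × 1.2216 × 0.5526 / (2 × 0.2001) = 0.4860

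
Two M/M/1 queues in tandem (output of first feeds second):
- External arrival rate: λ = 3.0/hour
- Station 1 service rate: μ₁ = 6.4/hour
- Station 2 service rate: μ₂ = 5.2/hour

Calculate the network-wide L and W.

By Jackson's theorem, each station behaves as independent M/M/1.
Station 1: ρ₁ = 3.0/6.4 = 0.4688, L₁ = ρ₁/(1-ρ₁) = λ/(μ₁-λ) = 3.0/3.40 = 0.8824
Station 2: ρ₂ = 3.0/5.2 = 0.5769, L₂ = ρ₂/(1-ρ₂) = λ/(μ₂-λ) = 3.0/2.20 = 1.3636
Total: L = L₁ + L₂ = 0.8824 + 1.3636 = 2.2460
W = L/λ = 2.2460/3.0 = 0.7487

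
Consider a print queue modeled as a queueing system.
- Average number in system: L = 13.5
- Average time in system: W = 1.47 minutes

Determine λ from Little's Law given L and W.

Little's Law: L = λW, so λ = L/W
λ = 13.5/1.47 = 9.1837 jobs/minute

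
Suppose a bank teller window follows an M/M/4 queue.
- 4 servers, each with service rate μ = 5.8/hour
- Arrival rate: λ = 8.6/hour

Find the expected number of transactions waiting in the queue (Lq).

Traffic intensity: ρ = λ/(cμ) = 8.6/(4×5.8) = 0.3707
Since ρ = 0.3707 < 1, system is stable.
Offered load a = λ/μ = cρ = 8.6/5.8 = 1.4828
P₀ = [ Σₙ₌₀^3 aⁿ/n! + a^4/(4!(1-ρ)) ]⁻¹
Σ = a^0/0! + a^1/1! + a^2/2! + a^3/3! = 1.0000 + 1.4828 + 1.0993 + 0.5433 = 4.1254
a^4/(4!(1-ρ)) = 4.8337/(24 × 0.6293) = 0.3200
P₀ = 1/(4.1254 + 0.3200) = 0.2250
Lq = P₀·a^4·ρ / (4!(1-ρ)²) = 0.22495 × 4.8337 × 0.37069 / (24 × 0.39603) = 0.04241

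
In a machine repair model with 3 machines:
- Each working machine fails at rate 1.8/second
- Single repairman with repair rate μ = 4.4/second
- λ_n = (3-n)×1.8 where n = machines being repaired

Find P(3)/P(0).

P(3)/P(0) = ∏_{i=0}^{3-1} λ_i/μ_{i+1}
= (3-0)×1.8/4.4 × (3-1)×1.8/4.4 × (3-2)×1.8/4.4
= 0.4108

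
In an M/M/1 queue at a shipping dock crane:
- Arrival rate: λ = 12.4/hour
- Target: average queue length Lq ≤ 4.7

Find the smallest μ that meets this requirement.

For M/M/1: Lq = λ²/(μ(μ-λ))
Need Lq ≤ 4.7, i.e. μ(μ-λ) ≥ λ²/4.7
μ² - 12.4μ - 153.76/4.7 ≥ 0  →  μ² - 12.4μ - 32.7149 ≥ 0
Quadratic formula (positive root): μ = [λ + √(λ² + 4×32.7149)]/2
Discriminant: 153.76 + 4×32.7149 = 284.6196, √284.6196 = 16.8707
μ ≥ (12.4 + 16.8707)/2 = 14.6353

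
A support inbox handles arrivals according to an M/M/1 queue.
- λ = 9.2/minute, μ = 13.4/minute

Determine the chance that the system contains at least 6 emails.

ρ = λ/μ = 9.2/13.4 = 0.68657
P(N ≥ n) = ρⁿ
P(N ≥ 6) = 0.68657^6
P(N ≥ 6) = 0.1047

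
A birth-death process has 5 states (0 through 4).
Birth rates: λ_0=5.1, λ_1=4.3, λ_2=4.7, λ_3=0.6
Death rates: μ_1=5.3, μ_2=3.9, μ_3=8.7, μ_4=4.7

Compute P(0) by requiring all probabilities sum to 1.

Ratios P(n)/P(0) = (λ₀···λₙ₋₁)/(μ₁···μₙ):
P(1)/P(0) = (5.1)/(5.3) = 0.96226
P(2)/P(0) = (5.1×4.3)/(5.3×3.9) = 1.0610
P(3)/P(0) = (5.1×4.3×4.7)/(5.3×3.9×8.7) = 0.57316
P(4)/P(0) = (5.1×4.3×4.7×0.6)/(5.3×3.9×8.7×4.7) = 0.073170

Normalization: ∑ P(n) = 1
P(0) × (1.0000 + 0.96226 + 1.0610 + 0.57316 + 0.073170) = 1
P(0) × 3.6696 = 1
P(0) = 1/3.6696 = 0.2725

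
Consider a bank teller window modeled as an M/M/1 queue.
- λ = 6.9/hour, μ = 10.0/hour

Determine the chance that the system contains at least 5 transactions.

ρ = λ/μ = 6.9/10.0 = 0.6900
P(N ≥ n) = ρⁿ
P(N ≥ 5) = 0.6900^5
P(N ≥ 5) = 0.1564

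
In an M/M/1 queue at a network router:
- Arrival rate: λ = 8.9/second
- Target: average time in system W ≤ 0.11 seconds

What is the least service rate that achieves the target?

For M/M/1: W = 1/(μ-λ)
Need W ≤ 0.11, so 1/(μ-λ) ≤ 0.11
μ - λ ≥ 1/0.11 = 9.0909
μ ≥ 8.9 + 9.0909 = 17.9909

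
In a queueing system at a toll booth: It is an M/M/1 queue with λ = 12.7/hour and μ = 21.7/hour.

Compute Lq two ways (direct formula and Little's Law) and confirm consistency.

Method 1 (direct): Lq = λ²/(μ(μ-λ)) = 161.29/(21.7 × 9.00) = 0.8259

Method 2 (Little's Law):
W = 1/(μ-λ) = 1/9.00 = 0.11111
Wq = W - 1/μ = 0.11111 - 0.046083 = 0.06503
Lq = λWq = 12.7 × 0.06503 = 0.8259 ✔ (matches Method 1)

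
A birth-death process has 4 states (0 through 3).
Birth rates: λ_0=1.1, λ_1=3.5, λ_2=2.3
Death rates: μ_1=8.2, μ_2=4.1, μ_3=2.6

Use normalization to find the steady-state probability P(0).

Ratios P(n)/P(0) = (λ₀···λₙ₋₁)/(μ₁···μₙ):
P(1)/P(0) = (1.1)/(8.2) = 0.134146
P(2)/P(0) = (1.1×3.5)/(8.2×4.1) = 0.114515
P(3)/P(0) = (1.1×3.5×2.3)/(8.2×4.1×2.6) = 0.101302

Normalization: ∑ P(n) = 1
P(0) × (1.00000 + 0.134146 + 0.114515 + 0.101302) = 1
P(0) × 1.34996 = 1
P(0) = 1/1.34996 = 0.7408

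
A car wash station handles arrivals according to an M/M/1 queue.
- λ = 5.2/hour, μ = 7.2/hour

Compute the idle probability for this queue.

ρ = λ/μ = 5.2/7.2 = 0.7222
P(0) = 1 - ρ = 1 - 0.7222 = 0.2778
The server is idle 27.78% of the time.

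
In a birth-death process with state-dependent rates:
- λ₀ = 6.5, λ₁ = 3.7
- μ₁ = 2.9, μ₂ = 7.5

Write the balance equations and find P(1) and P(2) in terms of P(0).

Balance equations:
State 0: λ₀P₀ = μ₁P₁ → P₁ = (λ₀/μ₁)P₀ = (6.5/2.9)P₀ = 2.2414P₀
State 1: P₂ = (λ₀λ₁)/(μ₁μ₂)P₀ = (6.5×3.7)/(2.9×7.5)P₀ = 1.1057P₀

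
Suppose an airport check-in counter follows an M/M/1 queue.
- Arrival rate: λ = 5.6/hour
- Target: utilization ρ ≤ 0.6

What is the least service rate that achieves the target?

ρ = λ/μ, so μ = λ/ρ
μ ≥ 5.6/0.6 = 9.3333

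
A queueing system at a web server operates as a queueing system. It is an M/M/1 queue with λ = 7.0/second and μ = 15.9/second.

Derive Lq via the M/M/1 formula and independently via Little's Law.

Method 1 (direct): Lq = λ²/(μ(μ-λ)) = 49.00/(15.9 × 8.90) = 0.3463

Method 2 (Little's Law):
W = 1/(μ-λ) = 1/8.90 = 0.11236
Wq = W - 1/μ = 0.11236 - 0.062893 = 0.04947
Lq = λWq = 7.0 × 0.04947 = 0.3463 ✔ (matches Method 1)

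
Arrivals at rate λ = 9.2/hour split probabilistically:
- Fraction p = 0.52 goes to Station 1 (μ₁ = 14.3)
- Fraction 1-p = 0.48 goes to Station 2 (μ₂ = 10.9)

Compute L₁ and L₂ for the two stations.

Effective rates: λ₁ = 9.2×0.52 = 4.784, λ₂ = 9.2×0.48 = 4.416
Station 1: ρ₁ = 4.784/14.3 = 0.33455, L₁ = ρ₁/(1-ρ₁) = 0.33455/(1-0.33455) = 0.5027
Station 2: ρ₂ = 4.416/10.9 = 0.40514, L₂ = ρ₂/(1-ρ₂) = 0.40514/(1-0.40514) = 0.6811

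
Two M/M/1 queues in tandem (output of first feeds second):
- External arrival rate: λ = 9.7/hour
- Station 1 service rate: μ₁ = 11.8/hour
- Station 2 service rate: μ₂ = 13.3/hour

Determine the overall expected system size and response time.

By Jackson's theorem, each station behaves as independent M/M/1.
Station 1: ρ₁ = 9.7/11.8 = 0.8220, L₁ = ρ₁/(1-ρ₁) = λ/(μ₁-λ) = 9.7/2.10 = 4.61905
Station 2: ρ₂ = 9.7/13.3 = 0.7293, L₂ = ρ₂/(1-ρ₂) = λ/(μ₂-λ) = 9.7/3.60 = 2.69444
Total: L = L₁ + L₂ = 4.61905 + 2.69444 = 7.3135
W = L/λ = 7.3135/9.7 = 0.7540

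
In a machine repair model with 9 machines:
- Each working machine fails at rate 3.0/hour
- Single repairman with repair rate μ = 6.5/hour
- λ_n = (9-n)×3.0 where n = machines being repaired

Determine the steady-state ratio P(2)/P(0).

P(2)/P(0) = ∏_{i=0}^{2-1} λ_i/μ_{i+1}
= (9-0)×3.0/6.5 × (9-1)×3.0/6.5
= 15.3373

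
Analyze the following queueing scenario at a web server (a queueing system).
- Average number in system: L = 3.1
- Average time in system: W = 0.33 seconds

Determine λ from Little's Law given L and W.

Little's Law: L = λW, so λ = L/W
λ = 3.1/0.33 = 9.3939 requests/second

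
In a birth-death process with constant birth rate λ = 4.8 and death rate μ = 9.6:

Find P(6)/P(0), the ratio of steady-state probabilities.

For constant rates: P(n)/P(0) = (λ/μ)^n
P(6)/P(0) = (4.8/9.6)^6 = 0.5000^6 = 0.01562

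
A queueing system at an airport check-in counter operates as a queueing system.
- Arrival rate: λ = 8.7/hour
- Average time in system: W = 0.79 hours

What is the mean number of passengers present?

Little's Law: L = λW
L = 8.7 × 0.79 = 6.8730 passengers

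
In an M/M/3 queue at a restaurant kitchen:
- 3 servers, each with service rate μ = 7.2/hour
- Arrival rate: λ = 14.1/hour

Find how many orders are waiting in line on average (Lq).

Traffic intensity: ρ = λ/(cμ) = 14.1/(3×7.2) = 0.6528
Since ρ = 0.6528 < 1, system is stable.
Offered load a = λ/μ = cρ = 14.1/7.2 = 1.9583
P₀ = [ Σₙ₌₀^2 aⁿ/n! + a^3/(3!(1-ρ)) ]⁻¹
Σ = a^0/0! + a^1/1! + a^2/2! = 1.00000 + 1.95833 + 1.91753 = 4.8759
a^3/(3!(1-ρ)) = 7.5103/(6 × 0.34722) = 3.6050
P₀ = 1/(4.8759 + 3.6050) = 0.1179
Lq = P₀·a^3·ρ / (3!(1-ρ)²) = 0.11791 × 7.5103 × 0.65278 / (6 × 0.12056) = 0.7991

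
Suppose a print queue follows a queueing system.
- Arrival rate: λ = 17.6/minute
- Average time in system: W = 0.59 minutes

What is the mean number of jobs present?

Little's Law: L = λW
L = 17.6 × 0.59 = 10.3840 jobs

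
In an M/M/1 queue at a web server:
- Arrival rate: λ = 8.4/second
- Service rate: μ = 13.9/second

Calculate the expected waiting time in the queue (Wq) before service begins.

First, compute utilization: ρ = λ/μ = 8.4/13.9 = 0.6043
For M/M/1: Wq = λ/(μ(μ-λ))
Wq = 8.4/(13.9 × (13.9-8.4))
Wq = 8.4/(13.9 × 5.50)
Wq = 0.1099 seconds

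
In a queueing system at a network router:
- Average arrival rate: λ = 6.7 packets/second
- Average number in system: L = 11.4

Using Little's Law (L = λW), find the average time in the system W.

Little's Law: L = λW, so W = L/λ
W = 11.4/6.7 = 1.7015 seconds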